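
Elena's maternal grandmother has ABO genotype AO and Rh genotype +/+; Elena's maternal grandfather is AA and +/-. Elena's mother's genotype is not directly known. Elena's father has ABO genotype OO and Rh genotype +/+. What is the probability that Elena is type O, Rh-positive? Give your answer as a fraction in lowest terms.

1/4

Elena's mother's ABO genotype from AO × AA: 1/2 AA, 1/2 AO.
Crossing each possibility with the father OO and summing P(type O): 1/2·0 + 1/2·1/2 = 1/4.
Similarly for Rh via the mother's Rh distribution: P(Rh+) = 1.
Independent loci: 1/4 × 1 = 1/4.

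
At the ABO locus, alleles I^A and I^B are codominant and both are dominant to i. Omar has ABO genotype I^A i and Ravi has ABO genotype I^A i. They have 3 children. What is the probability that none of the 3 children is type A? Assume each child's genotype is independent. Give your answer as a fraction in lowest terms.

1/64

ABO cross I^A i × I^A i → 1/4 O, 3/4 A.
So P(type A) = 3/4 per child.
P(not type A) = 1/4 for one child; (1/4)^3 = 1/64.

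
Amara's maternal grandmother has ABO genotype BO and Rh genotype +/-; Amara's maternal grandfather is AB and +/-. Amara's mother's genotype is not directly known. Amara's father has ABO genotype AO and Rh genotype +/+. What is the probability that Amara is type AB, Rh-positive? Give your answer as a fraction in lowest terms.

1/4

Amara's mother's ABO genotype from BO × AB: 1/4 AB, 1/4 AO, 1/4 BB, 1/4 BO.
Crossing each possibility with the father AO and summing P(type AB): 1/4·1/4 + 1/4·0 + 1/4·1/2 + 1/4·1/4 = 1/4.
Similarly for Rh via the mother's Rh distribution: P(Rh+) = 1.
Independent loci: 1/4 × 1 = 1/4.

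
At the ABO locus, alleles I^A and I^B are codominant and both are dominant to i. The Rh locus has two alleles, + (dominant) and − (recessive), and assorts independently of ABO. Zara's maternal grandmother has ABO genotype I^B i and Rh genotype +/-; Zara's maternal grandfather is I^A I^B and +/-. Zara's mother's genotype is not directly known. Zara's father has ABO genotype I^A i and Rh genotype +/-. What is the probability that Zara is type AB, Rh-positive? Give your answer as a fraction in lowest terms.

3/16

Zara's mother's ABO genotype from I^B i × I^A I^B: 1/4 I^A I^B, 1/4 I^A i, 1/4 I^B I^B, 1/4 I^B i.
Crossing each possibility with the father I^A i and summing P(type AB): 1/4·1/4 + 1/4·0 + 1/4·1/2 + 1/4·1/4 = 1/4.
Similarly for Rh via the mother's Rh distribution: P(Rh+) = 3/4.
Independent loci: 1/4 × 3/4 = 3/16.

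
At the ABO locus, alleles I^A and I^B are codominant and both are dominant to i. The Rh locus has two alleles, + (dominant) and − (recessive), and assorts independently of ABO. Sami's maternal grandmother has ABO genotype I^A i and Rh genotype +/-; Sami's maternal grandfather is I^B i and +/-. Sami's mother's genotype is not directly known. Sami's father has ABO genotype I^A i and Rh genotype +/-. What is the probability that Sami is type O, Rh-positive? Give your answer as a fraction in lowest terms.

Sami's mother's ABO genotype from I^A i × I^B i: 1/4 I^A I^B, 1/4 I^A i, 1/4 I^B i, 1/4 i i.
Crossing each possibility with the father I^A i and summing P(type O): 1/4·0 + 1/4·1/4 + 1/4·1/4 + 1/4·1/2 = 1/4.
Similarly for Rh via the mother's Rh distribution: P(Rh+) = 3/4.
Independent loci: 1/4 × 3/4 = 3/16.

3/16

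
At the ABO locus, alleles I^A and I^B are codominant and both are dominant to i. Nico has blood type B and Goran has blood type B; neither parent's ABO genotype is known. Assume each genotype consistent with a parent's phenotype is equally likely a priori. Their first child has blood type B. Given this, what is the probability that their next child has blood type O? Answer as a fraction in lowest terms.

Possible genotypes: Nico ∈ {I^B I^B, I^B i}; Goran ∈ {I^B I^B, I^B i}.
Weight each parental genotype pair by prior × P(type-B child):
  I^B I^B × I^B I^B: posterior weight 4/15; P(next child type O) = 0.
  I^B I^B × I^B i: posterior weight 4/15; P(next child type O) = 0.
  I^B i × I^B I^B: posterior weight 4/15; P(next child type O) = 0.
  I^B i × I^B i: posterior weight 1/5; P(next child type O) = 1/4.
Weighted sum = 1/20.

1/20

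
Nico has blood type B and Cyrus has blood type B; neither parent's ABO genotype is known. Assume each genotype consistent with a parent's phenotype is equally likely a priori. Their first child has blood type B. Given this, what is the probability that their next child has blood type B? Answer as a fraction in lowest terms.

Possible genotypes: Nico ∈ {I^B I^B, I^B i}; Cyrus ∈ {I^B I^B, I^B i}.
Weight each parental genotype pair by prior × P(type-B child):
  I^B I^B × I^B I^B: posterior weight 4/15; P(next child type B) = 1.
  I^B I^B × I^B i: posterior weight 4/15; P(next child type B) = 1.
  I^B i × I^B I^B: posterior weight 4/15; P(next child type B) = 1.
  I^B i × I^B i: posterior weight 1/5; P(next child type B) = 3/4.
Weighted sum = 19/20.

19/20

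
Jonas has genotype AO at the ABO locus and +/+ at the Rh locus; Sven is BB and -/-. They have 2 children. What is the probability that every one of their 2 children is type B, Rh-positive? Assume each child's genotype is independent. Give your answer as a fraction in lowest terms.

ABO cross AO × BB → 1/2 B, 1/2 AB.
Rh cross +/+ × -/- → 1 Rh+; so P(type B, Rh-positive) = 1/2 × 1 = 1/2 per child.
All 2 independent: (1/2)^2 = 1/4.

1/4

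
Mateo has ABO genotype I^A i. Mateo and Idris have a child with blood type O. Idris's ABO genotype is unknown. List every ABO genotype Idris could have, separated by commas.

I^A i, I^B i, i i

For each candidate genotype of Idris, check whether crossing it with I^A i can produce every observed child phenotype.
  I^A I^A → possible child types {A} ✗
  I^A I^B → possible child types {A, B, AB} ✗
  I^A i → possible child types {O, A} ✓
  I^B I^B → possible child types {B, AB} ✗
  I^B i → possible child types {O, A, B, AB} ✓
  i i → possible child types {O, A} ✓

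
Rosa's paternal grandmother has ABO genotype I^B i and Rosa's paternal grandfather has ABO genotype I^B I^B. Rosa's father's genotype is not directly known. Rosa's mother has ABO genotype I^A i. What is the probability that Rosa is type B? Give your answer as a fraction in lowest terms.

Rosa's father's ABO genotype from I^B i × I^B I^B: 1/2 I^B I^B, 1/2 I^B i.
Crossing each possibility with the mother I^A i and summing P(type B): 1/2·1/2 + 1/2·1/4 = 3/8.

3/8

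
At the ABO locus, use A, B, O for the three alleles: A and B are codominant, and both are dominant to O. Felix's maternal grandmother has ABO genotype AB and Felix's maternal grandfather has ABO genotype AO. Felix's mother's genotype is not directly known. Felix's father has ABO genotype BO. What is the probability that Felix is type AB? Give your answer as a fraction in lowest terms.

1/4

Felix's mother's ABO genotype from AB × AO: 1/4 AA, 1/4 AB, 1/4 AO, 1/4 BO.
Crossing each possibility with the father BO and summing P(type AB): 1/4·1/2 + 1/4·1/4 + 1/4·1/4 + 1/4·0 = 1/4.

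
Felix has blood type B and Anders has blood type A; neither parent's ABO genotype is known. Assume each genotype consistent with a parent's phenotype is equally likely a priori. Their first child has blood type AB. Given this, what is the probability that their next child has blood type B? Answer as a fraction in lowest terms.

Possible genotypes: Felix ∈ {I^B I^B, I^B i}; Anders ∈ {I^A I^A, I^A i}.
Weight each parental genotype pair by prior × P(type-AB child):
  I^B I^B × I^A I^A: posterior weight 4/9; P(next child type B) = 0.
  I^B I^B × I^A i: posterior weight 2/9; P(next child type B) = 1/2.
  I^B i × I^A I^A: posterior weight 2/9; P(next child type B) = 0.
  I^B i × I^A i: posterior weight 1/9; P(next child type B) = 1/4.
Weighted sum = 5/36.

5/36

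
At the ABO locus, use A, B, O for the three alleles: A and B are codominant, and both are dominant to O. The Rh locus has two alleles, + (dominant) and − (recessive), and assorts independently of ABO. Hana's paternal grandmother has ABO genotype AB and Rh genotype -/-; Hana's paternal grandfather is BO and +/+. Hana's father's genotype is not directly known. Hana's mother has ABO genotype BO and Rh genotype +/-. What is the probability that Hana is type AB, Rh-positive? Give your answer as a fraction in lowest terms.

3/32

Hana's father's ABO genotype from AB × BO: 1/4 AB, 1/4 AO, 1/4 BB, 1/4 BO.
Crossing each possibility with the mother BO and summing P(type AB): 1/4·1/4 + 1/4·1/4 + 1/4·0 + 1/4·0 = 1/8.
Similarly for Rh via the father's Rh distribution: P(Rh+) = 3/4.
Independent loci: 1/8 × 3/4 = 3/32.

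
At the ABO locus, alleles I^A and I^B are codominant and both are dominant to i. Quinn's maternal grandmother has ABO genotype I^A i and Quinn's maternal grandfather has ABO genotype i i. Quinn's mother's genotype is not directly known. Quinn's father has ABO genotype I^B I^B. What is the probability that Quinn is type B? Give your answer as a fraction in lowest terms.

Quinn's mother's ABO genotype from I^A i × i i: 1/2 I^A i, 1/2 i i.
Crossing each possibility with the father I^B I^B and summing P(type B): 1/2·1/2 + 1/2·1 = 3/4.

3/4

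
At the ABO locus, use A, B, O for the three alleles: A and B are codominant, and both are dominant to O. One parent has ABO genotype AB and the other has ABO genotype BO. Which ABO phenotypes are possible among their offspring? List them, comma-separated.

A, B, AB

Gametes from AB × BO give offspring ABO genotypes AB, AO, BB, BO, i.e. phenotypes A, B, AB.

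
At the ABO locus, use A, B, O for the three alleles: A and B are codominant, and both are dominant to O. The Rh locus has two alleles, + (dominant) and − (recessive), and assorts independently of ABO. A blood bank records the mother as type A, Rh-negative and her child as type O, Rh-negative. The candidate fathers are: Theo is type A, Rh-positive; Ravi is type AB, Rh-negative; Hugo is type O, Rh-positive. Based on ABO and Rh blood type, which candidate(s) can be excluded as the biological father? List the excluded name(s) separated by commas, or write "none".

A candidate is excluded only if no genotype consistent with his phenotype could produce a type O, Rh-negative child with a type A, Rh-negative mother.
Ravi (type AB, Rh-): no genotype consistent with that phenotype can produce a type-O Rh- child with a type-A mother.

Ravi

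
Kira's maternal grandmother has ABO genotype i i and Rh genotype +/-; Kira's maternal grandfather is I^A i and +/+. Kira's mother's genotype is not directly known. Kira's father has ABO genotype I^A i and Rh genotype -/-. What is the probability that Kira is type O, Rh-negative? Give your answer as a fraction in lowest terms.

3/32

Kira's mother's ABO genotype from i i × I^A i: 1/2 I^A i, 1/2 i i.
Crossing each possibility with the father I^A i and summing P(type O): 1/2·1/4 + 1/2·1/2 = 3/8.
Similarly for Rh via the mother's Rh distribution: P(Rh-) = 1/4.
Independent loci: 3/8 × 1/4 = 3/32.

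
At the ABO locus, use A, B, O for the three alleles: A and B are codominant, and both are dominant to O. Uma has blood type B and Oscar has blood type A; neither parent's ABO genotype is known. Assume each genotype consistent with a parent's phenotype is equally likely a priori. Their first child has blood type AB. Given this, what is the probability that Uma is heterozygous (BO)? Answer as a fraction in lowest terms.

1/3

Possible genotypes: Uma ∈ {BB, BO}; Oscar ∈ {AA, AO}.
Weight each parental genotype pair by prior × P(type-AB child):
  BB × AA: posterior weight 4/9.
  BB × AO: posterior weight 2/9.
  BO × AA: posterior weight 2/9.
  BO × AO: posterior weight 1/9.
Sum the posterior weight over pairs where Uma is BO: 1/3.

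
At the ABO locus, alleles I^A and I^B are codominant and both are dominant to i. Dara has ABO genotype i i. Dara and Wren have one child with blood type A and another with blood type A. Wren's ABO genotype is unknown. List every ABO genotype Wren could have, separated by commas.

For each candidate genotype of Wren, check whether crossing it with i i can produce every observed child phenotype.
  I^A I^A → possible child types {A} ✓
  I^A I^B → possible child types {A, B} ✓
  I^A i → possible child types {O, A} ✓
  I^B I^B → possible child types {B} ✗
  I^B i → possible child types {O, B} ✗
  i i → possible child types {O} ✗

I^A I^A, I^A I^B, I^A i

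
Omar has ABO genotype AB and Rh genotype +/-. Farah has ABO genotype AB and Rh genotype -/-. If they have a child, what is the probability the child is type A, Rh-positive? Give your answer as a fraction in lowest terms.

ABO cross AB × AB → offspring phenotypes: 1/4 A, 1/4 B, 1/2 AB.
Rh cross +/- × -/- → 1/2 Rh+, 1/2 Rh-.
Independent loci: P(type A, Rh-positive) = 1/4 × 1/2 = 1/8.

1/8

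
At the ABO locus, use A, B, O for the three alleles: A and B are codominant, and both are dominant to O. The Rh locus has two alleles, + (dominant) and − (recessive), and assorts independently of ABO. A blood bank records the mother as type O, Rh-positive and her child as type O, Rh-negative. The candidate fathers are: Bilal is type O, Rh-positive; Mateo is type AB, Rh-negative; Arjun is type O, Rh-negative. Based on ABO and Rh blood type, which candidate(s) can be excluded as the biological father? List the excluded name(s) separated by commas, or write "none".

A candidate is excluded only if no genotype consistent with his phenotype could produce a type O, Rh-negative child with a type O, Rh-positive mother.
Mateo (type AB, Rh-): no genotype consistent with that phenotype can produce a type-O Rh- child with a type-O mother.

Mateo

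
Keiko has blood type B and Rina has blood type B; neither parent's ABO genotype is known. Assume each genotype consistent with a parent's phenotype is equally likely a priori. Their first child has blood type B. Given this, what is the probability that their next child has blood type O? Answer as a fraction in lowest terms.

1/20

Possible genotypes: Keiko ∈ {BB, BO}; Rina ∈ {BB, BO}.
Weight each parental genotype pair by prior × P(type-B child):
  BB × BB: posterior weight 4/15; P(next child type O) = 0.
  BB × BO: posterior weight 4/15; P(next child type O) = 0.
  BO × BB: posterior weight 4/15; P(next child type O) = 0.
  BO × BO: posterior weight 1/5; P(next child type O) = 1/4.
Weighted sum = 1/20.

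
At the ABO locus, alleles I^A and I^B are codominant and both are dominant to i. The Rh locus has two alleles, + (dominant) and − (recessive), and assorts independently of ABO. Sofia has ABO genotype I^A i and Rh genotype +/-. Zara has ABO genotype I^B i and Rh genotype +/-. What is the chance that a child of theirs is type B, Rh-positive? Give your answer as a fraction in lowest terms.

ABO cross I^A i × I^B i → offspring phenotypes: 1/4 O, 1/4 A, 1/4 B, 1/4 AB.
Rh cross +/- × +/- → 3/4 Rh+, 1/4 Rh-.
Independent loci: P(type B, Rh-positive) = 1/4 × 3/4 = 3/16.

3/16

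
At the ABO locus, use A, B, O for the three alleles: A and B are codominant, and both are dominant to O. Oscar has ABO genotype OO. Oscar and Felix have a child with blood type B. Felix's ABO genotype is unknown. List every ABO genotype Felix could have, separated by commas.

AB, BB, BO

For each candidate genotype of Felix, check whether crossing it with OO can produce every observed child phenotype.
  AA → possible child types {A} ✗
  AB → possible child types {A, B} ✓
  AO → possible child types {O, A} ✗
  BB → possible child types {B} ✓
  BO → possible child types {O, B} ✓
  OO → possible child types {O} ✗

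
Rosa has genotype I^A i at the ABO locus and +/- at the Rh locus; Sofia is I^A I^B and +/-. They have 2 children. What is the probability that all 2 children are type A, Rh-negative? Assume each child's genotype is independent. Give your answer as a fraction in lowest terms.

ABO cross I^A i × I^A I^B → 1/2 A, 1/4 B, 1/4 AB.
Rh cross +/- × +/- → 3/4 Rh+, 1/4 Rh-; so P(type A, Rh-negative) = 1/2 × 1/4 = 1/8 per child.
All 2 independent: (1/8)^2 = 1/64.

1/64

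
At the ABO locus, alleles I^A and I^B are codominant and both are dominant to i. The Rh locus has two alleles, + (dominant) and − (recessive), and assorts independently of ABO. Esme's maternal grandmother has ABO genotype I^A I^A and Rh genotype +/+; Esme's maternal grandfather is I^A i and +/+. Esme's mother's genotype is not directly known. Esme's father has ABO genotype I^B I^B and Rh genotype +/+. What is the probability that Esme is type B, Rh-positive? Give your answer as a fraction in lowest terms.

1/4

Esme's mother's ABO genotype from I^A I^A × I^A i: 1/2 I^A I^A, 1/2 I^A i.
Crossing each possibility with the father I^B I^B and summing P(type B): 1/2·0 + 1/2·1/2 = 1/4.
Similarly for Rh via the mother's Rh distribution: P(Rh+) = 1.
Independent loci: 1/4 × 1 = 1/4.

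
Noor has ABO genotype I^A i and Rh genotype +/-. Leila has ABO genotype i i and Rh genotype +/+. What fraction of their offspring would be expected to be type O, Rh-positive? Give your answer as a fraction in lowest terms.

1/2

ABO cross I^A i × i i → offspring phenotypes: 1/2 O, 1/2 A.
Rh cross +/- × +/+ → 1 Rh+.
Independent loci: P(type O, Rh-positive) = 1/2 × 1 = 1/2.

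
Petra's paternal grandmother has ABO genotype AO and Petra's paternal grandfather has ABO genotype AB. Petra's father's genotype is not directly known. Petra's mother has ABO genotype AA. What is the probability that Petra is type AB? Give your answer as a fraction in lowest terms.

Petra's father's ABO genotype from AO × AB: 1/4 AA, 1/4 AB, 1/4 AO, 1/4 BO.
Crossing each possibility with the mother AA and summing P(type AB): 1/4·0 + 1/4·1/2 + 1/4·0 + 1/4·1/2 = 1/4.

1/4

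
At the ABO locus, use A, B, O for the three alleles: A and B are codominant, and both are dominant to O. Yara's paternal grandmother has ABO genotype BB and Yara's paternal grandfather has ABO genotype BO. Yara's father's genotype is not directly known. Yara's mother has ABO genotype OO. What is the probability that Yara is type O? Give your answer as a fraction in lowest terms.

Yara's father's ABO genotype from BB × BO: 1/2 BB, 1/2 BO.
Crossing each possibility with the mother OO and summing P(type O): 1/2·0 + 1/2·1/2 = 1/4.

1/4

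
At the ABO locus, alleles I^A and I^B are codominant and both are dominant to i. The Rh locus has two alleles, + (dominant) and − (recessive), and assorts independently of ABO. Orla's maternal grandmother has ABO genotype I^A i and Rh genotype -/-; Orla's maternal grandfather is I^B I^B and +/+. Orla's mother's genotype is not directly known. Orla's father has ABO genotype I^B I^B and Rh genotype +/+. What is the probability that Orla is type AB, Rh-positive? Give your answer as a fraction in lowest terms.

Orla's mother's ABO genotype from I^A i × I^B I^B: 1/2 I^A I^B, 1/2 I^B i.
Crossing each possibility with the father I^B I^B and summing P(type AB): 1/2·1/2 + 1/2·0 = 1/4.
Similarly for Rh via the mother's Rh distribution: P(Rh+) = 1.
Independent loci: 1/4 × 1 = 1/4.

1/4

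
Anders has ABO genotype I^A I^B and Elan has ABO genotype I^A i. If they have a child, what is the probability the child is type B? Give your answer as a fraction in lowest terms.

1/4

ABO cross I^A I^B × I^A i → offspring phenotypes: 1/2 A, 1/4 B, 1/4 AB.
So P(type B) = 1/4.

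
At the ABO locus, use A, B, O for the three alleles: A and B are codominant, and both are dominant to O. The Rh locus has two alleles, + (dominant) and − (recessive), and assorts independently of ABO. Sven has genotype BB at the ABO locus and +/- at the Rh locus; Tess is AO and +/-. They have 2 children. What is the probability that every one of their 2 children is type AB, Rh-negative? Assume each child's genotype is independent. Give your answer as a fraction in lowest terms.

1/64

ABO cross BB × AO → 1/2 B, 1/2 AB.
Rh cross +/- × +/- → 3/4 Rh+, 1/4 Rh-; so P(type AB, Rh-negative) = 1/2 × 1/4 = 1/8 per child.
All 2 independent: (1/8)^2 = 1/64.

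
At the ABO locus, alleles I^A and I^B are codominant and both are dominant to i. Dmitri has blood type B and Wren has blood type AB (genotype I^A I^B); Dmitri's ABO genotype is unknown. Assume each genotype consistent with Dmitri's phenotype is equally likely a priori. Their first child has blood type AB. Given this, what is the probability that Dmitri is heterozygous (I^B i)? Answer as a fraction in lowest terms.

1/3

Possible genotypes: Dmitri ∈ {I^B I^B, I^B i}; Wren ∈ {I^A I^B}.
Weight each parental genotype pair by prior × P(type-AB child):
  I^B I^B × I^A I^B: posterior weight 2/3.
  I^B i × I^A I^B: posterior weight 1/3.
Sum the posterior weight over pairs where Dmitri is I^B i: 1/3.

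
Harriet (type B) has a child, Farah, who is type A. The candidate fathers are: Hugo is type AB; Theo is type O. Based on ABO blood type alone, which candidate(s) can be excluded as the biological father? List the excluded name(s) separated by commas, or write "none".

Theo

A candidate is excluded only if no genotype consistent with his phenotype could produce a type A child with a type B mother.
Theo (type O): no genotype consistent with that phenotype can produce a type-A child with a type-B mother.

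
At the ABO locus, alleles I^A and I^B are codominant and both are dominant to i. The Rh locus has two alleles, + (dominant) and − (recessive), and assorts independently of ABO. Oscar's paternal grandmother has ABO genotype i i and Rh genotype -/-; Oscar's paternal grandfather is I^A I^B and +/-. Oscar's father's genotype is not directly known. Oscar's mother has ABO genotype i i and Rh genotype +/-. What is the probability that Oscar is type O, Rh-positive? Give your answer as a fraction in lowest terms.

Oscar's father's ABO genotype from i i × I^A I^B: 1/2 I^A i, 1/2 I^B i.
Crossing each possibility with the mother i i and summing P(type O): 1/2·1/2 + 1/2·1/2 = 1/2.
Similarly for Rh via the father's Rh distribution: P(Rh+) = 5/8.
Independent loci: 1/2 × 5/8 = 5/16.

5/16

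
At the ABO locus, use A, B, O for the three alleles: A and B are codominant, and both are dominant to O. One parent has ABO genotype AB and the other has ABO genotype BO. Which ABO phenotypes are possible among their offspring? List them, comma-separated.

A, B, AB

Gametes from AB × BO give offspring ABO genotypes AB, AO, BB, BO, i.e. phenotypes A, B, AB.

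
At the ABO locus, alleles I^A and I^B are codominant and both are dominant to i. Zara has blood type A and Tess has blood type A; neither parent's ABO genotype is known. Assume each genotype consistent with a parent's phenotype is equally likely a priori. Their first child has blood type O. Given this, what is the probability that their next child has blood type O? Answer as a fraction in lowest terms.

1/4

Possible genotypes: Zara ∈ {I^A I^A, I^A i}; Tess ∈ {I^A I^A, I^A i}.
Weight each parental genotype pair by prior × P(type-O child):
  I^A i × I^A i: posterior weight 1; P(next child type O) = 1/4.
Weighted sum = 1/4.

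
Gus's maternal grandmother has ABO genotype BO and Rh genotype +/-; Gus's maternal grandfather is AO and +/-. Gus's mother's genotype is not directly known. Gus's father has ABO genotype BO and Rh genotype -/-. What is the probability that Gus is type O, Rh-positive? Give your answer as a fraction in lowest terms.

1/8

Gus's mother's ABO genotype from BO × AO: 1/4 AB, 1/4 AO, 1/4 BO, 1/4 OO.
Crossing each possibility with the father BO and summing P(type O): 1/4·0 + 1/4·1/4 + 1/4·1/4 + 1/4·1/2 = 1/4.
Similarly for Rh via the mother's Rh distribution: P(Rh+) = 1/2.
Independent loci: 1/4 × 1/2 = 1/8.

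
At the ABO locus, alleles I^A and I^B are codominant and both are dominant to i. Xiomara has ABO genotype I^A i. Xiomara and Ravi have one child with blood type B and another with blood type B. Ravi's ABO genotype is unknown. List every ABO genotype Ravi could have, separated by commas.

For each candidate genotype of Ravi, check whether crossing it with I^A i can produce every observed child phenotype.
  I^A I^A → possible child types {A} ✗
  I^A I^B → possible child types {A, B, AB} ✓
  I^A i → possible child types {O, A} ✗
  I^B I^B → possible child types {B, AB} ✓
  I^B i → possible child types {O, A, B, AB} ✓
  i i → possible child types {O, A} ✗

I^A I^B, I^B I^B, I^B i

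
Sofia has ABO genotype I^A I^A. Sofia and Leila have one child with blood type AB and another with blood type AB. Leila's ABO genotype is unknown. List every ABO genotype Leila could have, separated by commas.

I^A I^B, I^B I^B, I^B i

For each candidate genotype of Leila, check whether crossing it with I^A I^A can produce every observed child phenotype.
  I^A I^A → possible child types {A} ✗
  I^A I^B → possible child types {A, AB} ✓
  I^A i → possible child types {A} ✗
  I^B I^B → possible child types {AB} ✓
  I^B i → possible child types {A, AB} ✓
  i i → possible child types {A} ✗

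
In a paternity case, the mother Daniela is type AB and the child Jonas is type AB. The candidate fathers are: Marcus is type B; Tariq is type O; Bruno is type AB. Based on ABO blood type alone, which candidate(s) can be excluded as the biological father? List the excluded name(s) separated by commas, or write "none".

Tariq

A candidate is excluded only if no genotype consistent with his phenotype could produce a type AB child with a type AB mother.
Tariq (type O): no genotype consistent with that phenotype can produce a type-AB child with a type-AB mother.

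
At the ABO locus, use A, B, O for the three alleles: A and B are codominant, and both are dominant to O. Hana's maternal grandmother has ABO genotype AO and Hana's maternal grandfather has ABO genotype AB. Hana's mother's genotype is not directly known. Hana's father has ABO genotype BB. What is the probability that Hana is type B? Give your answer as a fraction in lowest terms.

1/2

Hana's mother's ABO genotype from AO × AB: 1/4 AA, 1/4 AB, 1/4 AO, 1/4 BO.
Crossing each possibility with the father BB and summing P(type B): 1/4·0 + 1/4·1/2 + 1/4·1/2 + 1/4·1 = 1/2.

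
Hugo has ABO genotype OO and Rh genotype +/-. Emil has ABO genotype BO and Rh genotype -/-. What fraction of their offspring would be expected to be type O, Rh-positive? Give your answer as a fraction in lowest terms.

1/4

ABO cross OO × BO → offspring phenotypes: 1/2 O, 1/2 B.
Rh cross +/- × -/- → 1/2 Rh+, 1/2 Rh-.
Independent loci: P(type O, Rh-positive) = 1/2 × 1/2 = 1/4.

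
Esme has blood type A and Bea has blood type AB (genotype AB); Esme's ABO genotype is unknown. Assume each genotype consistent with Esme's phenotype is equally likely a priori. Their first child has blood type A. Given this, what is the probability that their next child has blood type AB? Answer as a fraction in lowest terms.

3/8

Possible genotypes: Esme ∈ {AA, AO}; Bea ∈ {AB}.
Weight each parental genotype pair by prior × P(type-A child):
  AA × AB: posterior weight 1/2; P(next child type AB) = 1/2.
  AO × AB: posterior weight 1/2; P(next child type AB) = 1/4.
Weighted sum = 3/8.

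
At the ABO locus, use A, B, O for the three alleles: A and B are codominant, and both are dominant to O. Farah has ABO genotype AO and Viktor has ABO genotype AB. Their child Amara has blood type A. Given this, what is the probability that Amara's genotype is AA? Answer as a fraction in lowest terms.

1/2

Cross AO × AB → 1/4 AA, 1/4 AB, 1/4 AO, 1/4 BO.
Type-A genotypes among offspring: AA (1/4), AO (1/4); total 1/2.
P(AA | type A) = (1/4) / (1/2) = 1/2.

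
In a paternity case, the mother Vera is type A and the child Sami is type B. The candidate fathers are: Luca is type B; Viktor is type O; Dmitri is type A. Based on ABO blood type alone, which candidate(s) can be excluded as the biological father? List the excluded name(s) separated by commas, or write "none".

A candidate is excluded only if no genotype consistent with his phenotype could produce a type B child with a type A mother.
Viktor (type O): no genotype consistent with that phenotype can produce a type-B child with a type-A mother.
Dmitri (type A): no genotype consistent with that phenotype can produce a type-B child with a type-A mother.

Viktor, Dmitri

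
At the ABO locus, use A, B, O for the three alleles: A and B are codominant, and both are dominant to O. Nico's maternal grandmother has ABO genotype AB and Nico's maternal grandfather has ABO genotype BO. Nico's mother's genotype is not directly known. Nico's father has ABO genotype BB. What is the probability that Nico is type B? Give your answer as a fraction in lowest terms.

3/4

Nico's mother's ABO genotype from AB × BO: 1/4 AB, 1/4 AO, 1/4 BB, 1/4 BO.
Crossing each possibility with the father BB and summing P(type B): 1/4·1/2 + 1/4·1/2 + 1/4·1 + 1/4·1 = 3/4.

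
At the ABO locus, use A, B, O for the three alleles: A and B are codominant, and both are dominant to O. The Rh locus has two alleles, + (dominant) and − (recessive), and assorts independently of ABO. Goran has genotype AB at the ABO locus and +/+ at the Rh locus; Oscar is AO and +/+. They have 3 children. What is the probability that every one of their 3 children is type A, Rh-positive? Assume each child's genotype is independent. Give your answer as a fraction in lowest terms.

ABO cross AB × AO → 1/2 A, 1/4 B, 1/4 AB.
Rh cross +/+ × +/+ → 1 Rh+; so P(type A, Rh-positive) = 1/2 × 1 = 1/2 per child.
All 3 independent: (1/2)^3 = 1/8.

1/8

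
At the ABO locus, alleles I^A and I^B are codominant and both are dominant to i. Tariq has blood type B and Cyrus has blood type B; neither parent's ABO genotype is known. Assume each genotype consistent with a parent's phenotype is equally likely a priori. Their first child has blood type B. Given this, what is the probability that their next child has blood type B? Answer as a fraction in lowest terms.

19/20

Possible genotypes: Tariq ∈ {I^B I^B, I^B i}; Cyrus ∈ {I^B I^B, I^B i}.
Weight each parental genotype pair by prior × P(type-B child):
  I^B I^B × I^B I^B: posterior weight 4/15; P(next child type B) = 1.
  I^B I^B × I^B i: posterior weight 4/15; P(next child type B) = 1.
  I^B i × I^B I^B: posterior weight 4/15; P(next child type B) = 1.
  I^B i × I^B i: posterior weight 1/5; P(next child type B) = 3/4.
Weighted sum = 19/20.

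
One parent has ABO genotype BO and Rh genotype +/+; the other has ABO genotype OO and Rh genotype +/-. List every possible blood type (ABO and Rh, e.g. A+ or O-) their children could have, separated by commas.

O+, B+

Gametes from BO × OO give offspring ABO genotypes BO, OO, i.e. phenotypes O, B.
Rh cross +/+ × +/- → phenotypes Rh+.
Combining independently: O+, B+.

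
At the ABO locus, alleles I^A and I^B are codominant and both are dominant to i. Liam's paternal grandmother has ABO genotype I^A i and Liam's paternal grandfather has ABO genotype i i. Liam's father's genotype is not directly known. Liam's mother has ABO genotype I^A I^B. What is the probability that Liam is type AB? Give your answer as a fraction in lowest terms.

Liam's father's ABO genotype from I^A i × i i: 1/2 I^A i, 1/2 i i.
Crossing each possibility with the mother I^A I^B and summing P(type AB): 1/2·1/4 + 1/2·0 = 1/8.

1/8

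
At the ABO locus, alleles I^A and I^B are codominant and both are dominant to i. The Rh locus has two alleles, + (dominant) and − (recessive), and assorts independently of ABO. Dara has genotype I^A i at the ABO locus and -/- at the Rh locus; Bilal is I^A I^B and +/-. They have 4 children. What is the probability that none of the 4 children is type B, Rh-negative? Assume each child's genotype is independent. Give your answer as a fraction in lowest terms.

ABO cross I^A i × I^A I^B → 1/2 A, 1/4 B, 1/4 AB.
Rh cross -/- × +/- → 1/2 Rh+, 1/2 Rh-; so P(type B, Rh-negative) = 1/4 × 1/2 = 1/8 per child.
P(not type B, Rh-negative) = 7/8 for one child; (7/8)^4 = 2401/4096.

2401/4096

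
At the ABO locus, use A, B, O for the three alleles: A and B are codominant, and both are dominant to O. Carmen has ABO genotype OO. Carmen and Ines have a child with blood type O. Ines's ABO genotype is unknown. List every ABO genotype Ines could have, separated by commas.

For each candidate genotype of Ines, check whether crossing it with OO can produce every observed child phenotype.
  AA → possible child types {A} ✗
  AB → possible child types {A, B} ✗
  AO → possible child types {O, A} ✓
  BB → possible child types {B} ✗
  BO → possible child types {O, B} ✓
  OO → possible child types {O} ✓

AO, BO, OO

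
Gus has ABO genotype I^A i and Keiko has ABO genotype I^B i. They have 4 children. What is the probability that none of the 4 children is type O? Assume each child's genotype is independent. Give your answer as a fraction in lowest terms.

ABO cross I^A i × I^B i → 1/4 O, 1/4 A, 1/4 B, 1/4 AB.
So P(type O) = 1/4 per child.
P(not type O) = 3/4 for one child; (3/4)^4 = 81/256.

81/256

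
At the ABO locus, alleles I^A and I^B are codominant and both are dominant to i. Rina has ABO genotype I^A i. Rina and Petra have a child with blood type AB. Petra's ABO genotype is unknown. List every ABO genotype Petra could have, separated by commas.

For each candidate genotype of Petra, check whether crossing it with I^A i can produce every observed child phenotype.
  I^A I^A → possible child types {A} ✗
  I^A I^B → possible child types {A, B, AB} ✓
  I^A i → possible child types {O, A} ✗
  I^B I^B → possible child types {B, AB} ✓
  I^B i → possible child types {O, A, B, AB} ✓
  i i → possible child types {O, A} ✗

I^A I^B, I^B I^B, I^B i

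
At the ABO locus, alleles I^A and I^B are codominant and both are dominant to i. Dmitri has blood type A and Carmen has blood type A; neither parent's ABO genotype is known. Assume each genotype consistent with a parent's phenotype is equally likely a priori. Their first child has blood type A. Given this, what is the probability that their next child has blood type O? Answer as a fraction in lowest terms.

1/20

Possible genotypes: Dmitri ∈ {I^A I^A, I^A i}; Carmen ∈ {I^A I^A, I^A i}.
Weight each parental genotype pair by prior × P(type-A child):
  I^A I^A × I^A I^A: posterior weight 4/15; P(next child type O) = 0.
  I^A I^A × I^A i: posterior weight 4/15; P(next child type O) = 0.
  I^A i × I^A I^A: posterior weight 4/15; P(next child type O) = 0.
  I^A i × I^A i: posterior weight 1/5; P(next child type O) = 1/4.
Weighted sum = 1/20.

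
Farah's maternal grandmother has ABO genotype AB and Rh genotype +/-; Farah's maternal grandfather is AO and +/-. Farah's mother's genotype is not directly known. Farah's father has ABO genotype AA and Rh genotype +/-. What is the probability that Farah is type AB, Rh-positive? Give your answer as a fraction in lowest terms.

Farah's mother's ABO genotype from AB × AO: 1/4 AA, 1/4 AB, 1/4 AO, 1/4 BO.
Crossing each possibility with the father AA and summing P(type AB): 1/4·0 + 1/4·1/2 + 1/4·0 + 1/4·1/2 = 1/4.
Similarly for Rh via the mother's Rh distribution: P(Rh+) = 3/4.
Independent loci: 1/4 × 3/4 = 3/16.

3/16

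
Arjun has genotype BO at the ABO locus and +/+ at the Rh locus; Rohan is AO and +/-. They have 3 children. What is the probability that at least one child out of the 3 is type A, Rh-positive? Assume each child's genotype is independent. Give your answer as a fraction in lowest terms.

ABO cross BO × AO → 1/4 O, 1/4 A, 1/4 B, 1/4 AB.
Rh cross +/+ × +/- → 1 Rh+; so P(type A, Rh-positive) = 1/4 × 1 = 1/4 per child.
P(none) = (3/4)^3 = 27/64; P(at least one) = 1 − 27/64 = 37/64.

37/64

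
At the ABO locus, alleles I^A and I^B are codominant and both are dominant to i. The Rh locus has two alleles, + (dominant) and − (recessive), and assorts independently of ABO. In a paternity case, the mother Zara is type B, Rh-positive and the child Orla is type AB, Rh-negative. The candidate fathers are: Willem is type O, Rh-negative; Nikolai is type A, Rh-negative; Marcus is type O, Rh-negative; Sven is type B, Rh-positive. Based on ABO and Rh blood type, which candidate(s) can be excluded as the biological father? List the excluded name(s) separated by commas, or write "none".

A candidate is excluded only if no genotype consistent with his phenotype could produce a type AB, Rh-negative child with a type B, Rh-positive mother.
Willem (type O, Rh-): no genotype consistent with that phenotype can produce a type-AB Rh- child with a type-B mother.
Marcus (type O, Rh-): no genotype consistent with that phenotype can produce a type-AB Rh- child with a type-B mother.
Sven (type B, Rh+): no genotype consistent with that phenotype can produce a type-AB Rh- child with a type-B mother.

Willem, Marcus, Sven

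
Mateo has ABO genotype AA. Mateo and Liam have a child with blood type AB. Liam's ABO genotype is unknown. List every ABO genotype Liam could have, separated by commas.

For each candidate genotype of Liam, check whether crossing it with AA can produce every observed child phenotype.
  AA → possible child types {A} ✗
  AB → possible child types {A, AB} ✓
  AO → possible child types {A} ✗
  BB → possible child types {AB} ✓
  BO → possible child types {A, AB} ✓
  OO → possible child types {A} ✗

AB, BB, BO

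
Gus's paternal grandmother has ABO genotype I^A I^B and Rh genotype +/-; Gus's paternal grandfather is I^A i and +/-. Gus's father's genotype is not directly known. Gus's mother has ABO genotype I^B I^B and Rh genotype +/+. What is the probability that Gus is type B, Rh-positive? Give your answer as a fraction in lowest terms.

1/2

Gus's father's ABO genotype from I^A I^B × I^A i: 1/4 I^A I^A, 1/4 I^A I^B, 1/4 I^A i, 1/4 I^B i.
Crossing each possibility with the mother I^B I^B and summing P(type B): 1/4·0 + 1/4·1/2 + 1/4·1/2 + 1/4·1 = 1/2.
Similarly for Rh via the father's Rh distribution: P(Rh+) = 1.
Independent loci: 1/2 × 1 = 1/2.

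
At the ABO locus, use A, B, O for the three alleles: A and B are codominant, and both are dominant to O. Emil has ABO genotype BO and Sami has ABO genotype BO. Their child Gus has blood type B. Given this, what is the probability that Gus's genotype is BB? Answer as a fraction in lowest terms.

Cross BO × BO → 1/4 BB, 1/2 BO, 1/4 OO.
Type-B genotypes among offspring: BB (1/4), BO (1/2); total 3/4.
P(BB | type B) = (1/4) / (3/4) = 1/3.

1/3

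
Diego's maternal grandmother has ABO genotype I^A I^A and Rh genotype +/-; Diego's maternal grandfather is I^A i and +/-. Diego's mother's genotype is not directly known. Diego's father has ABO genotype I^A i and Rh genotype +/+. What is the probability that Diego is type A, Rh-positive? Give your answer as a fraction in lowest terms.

7/8

Diego's mother's ABO genotype from I^A I^A × I^A i: 1/2 I^A I^A, 1/2 I^A i.
Crossing each possibility with the father I^A i and summing P(type A): 1/2·1 + 1/2·3/4 = 7/8.
Similarly for Rh via the mother's Rh distribution: P(Rh+) = 1.
Independent loci: 7/8 × 1 = 7/8.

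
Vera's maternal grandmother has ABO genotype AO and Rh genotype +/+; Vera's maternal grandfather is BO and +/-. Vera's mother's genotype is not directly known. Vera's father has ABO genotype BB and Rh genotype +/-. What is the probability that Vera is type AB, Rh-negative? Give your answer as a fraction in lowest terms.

1/32

Vera's mother's ABO genotype from AO × BO: 1/4 AB, 1/4 AO, 1/4 BO, 1/4 OO.
Crossing each possibility with the father BB and summing P(type AB): 1/4·1/2 + 1/4·1/2 + 1/4·0 + 1/4·0 = 1/4.
Similarly for Rh via the mother's Rh distribution: P(Rh-) = 1/8.
Independent loci: 1/4 × 1/8 = 1/32.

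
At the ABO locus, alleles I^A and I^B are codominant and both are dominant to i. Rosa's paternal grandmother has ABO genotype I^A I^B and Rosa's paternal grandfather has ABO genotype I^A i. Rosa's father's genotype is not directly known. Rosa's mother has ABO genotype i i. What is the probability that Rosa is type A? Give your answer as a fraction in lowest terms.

1/2

Rosa's father's ABO genotype from I^A I^B × I^A i: 1/4 I^A I^A, 1/4 I^A I^B, 1/4 I^A i, 1/4 I^B i.
Crossing each possibility with the mother i i and summing P(type A): 1/4·1 + 1/4·1/2 + 1/4·1/2 + 1/4·0 = 1/2.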